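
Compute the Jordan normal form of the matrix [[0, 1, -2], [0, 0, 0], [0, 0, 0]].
J = [[0, 1, 0], [0, 0, 0], [0, 0, 0]]

The characteristic polynomial is det(xI - A) = x^3, so the eigenvalues are 0 (algebraic multiplicity 3).

For λ = 0: rank(A) = 1, rank(A^2) = 0. The eigenspace has dimension 3 - 1 = 2, so there are 2 Jordan blocks; the rank sequence gives block sizes [2, 1].

Assembling the blocks gives the Jordan form J above.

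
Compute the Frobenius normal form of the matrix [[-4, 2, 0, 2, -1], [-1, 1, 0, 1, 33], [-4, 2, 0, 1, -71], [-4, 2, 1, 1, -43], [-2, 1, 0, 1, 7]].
The invariant factors of A (the non-unit diagonal entries of the Smith normal form of xI - A over ℚ[x]) are (x - 5)(x - 1)^3(x + 3), each dividing the next. The characteristic polynomial is their product, (x - 5)(x - 1)^3(x + 3).

The rational canonical form is the block-diagonal matrix of companion matrices C(f_i):
R = [[0, 0, 0, 0, -15], [1, 0, 0, 0, 43], [0, 1, 0, 0, -38], [0, 0, 1, 0, 6], [0, 0, 0, 1, 5]].

R = [[0, 0, 0, 0, -15], [1, 0, 0, 0, 43], [0, 1, 0, 0, -38], [0, 0, 1, 0, 6], [0, 0, 0, 1, 5]]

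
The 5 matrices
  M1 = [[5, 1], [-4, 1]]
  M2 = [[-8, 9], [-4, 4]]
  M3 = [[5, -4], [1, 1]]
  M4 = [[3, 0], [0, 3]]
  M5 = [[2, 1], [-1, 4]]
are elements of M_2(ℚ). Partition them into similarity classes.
3 classes: {M1, M3, M5}, {M2}, {M4}

Characteristic polynomials: χ_{M1} = (x - 3)^2, χ_{M2} = (x + 2)^2, χ_{M3} = (x - 3)^2, χ_{M4} = (x - 3)^2, χ_{M5} = (x - 3)^2.

{M1, M3, M5}: invariant factors (x - 3)^2.

{M2}: invariant factors (x + 2)^2.

{M4}: invariant factors x - 3, x - 3.

Matrices are similar if and only if their invariant-factor lists agree; the partition into similarity classes is {M1, M3, M5}, {M2}, {M4}.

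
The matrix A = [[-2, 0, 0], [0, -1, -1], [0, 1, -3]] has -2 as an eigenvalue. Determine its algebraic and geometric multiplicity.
The characteristic polynomial is (x + 2)^3, so the factor x + 2 appears with exponent 3: the algebraic multiplicity is 3.

rank(A + 2I) = 1, so the eigenspace has dimension 3 - 1 = 2: the geometric multiplicity is 2.

Since 2 < 3, A is not diagonalizable.

algebraic multiplicity 3, geometric multiplicity 2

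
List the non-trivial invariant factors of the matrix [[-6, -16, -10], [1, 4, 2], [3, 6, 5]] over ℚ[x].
(x - 2)^2(x + 1)

The Jordan structure of A has elementary divisors (x + 1), (x - 2)^2. Arranging the block sizes at each eigenvalue in decreasing order and taking row products gives the invariant factors.

Invariant factors (smallest first, each dividing the next): (x - 2)^2(x + 1).

Check: the last factor (x - 2)^2(x + 1) is the minimal polynomial, and the product (x - 2)^2(x + 1) is the characteristic polynomial.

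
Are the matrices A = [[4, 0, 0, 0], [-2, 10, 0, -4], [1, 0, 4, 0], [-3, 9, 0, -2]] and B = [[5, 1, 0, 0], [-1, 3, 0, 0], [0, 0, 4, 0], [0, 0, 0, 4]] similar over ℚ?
Both have characteristic polynomial (x - 4)^4 and minimal polynomial (x - 4)^2. But rank(A - 4I) = 2 for A while rank(B - 4I) = 1 for B, so the number of Jordan blocks at λ = 4 differs. A and B are not similar.

No.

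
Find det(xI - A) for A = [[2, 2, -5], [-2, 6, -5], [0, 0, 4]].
χ_A(x) = (x - 4)^3

xI - A = [[x - 2, -2, 5], [2, x - 6, 5], [0, 0, x - 4]].

Expanding det(xI - A) along the first row:
det(xI - A) = + (x - 2)·det([[x - 6, 5], [0, x - 4]]) - (-2)·det([[2, 5], [0, x - 4]]) + (5)·det([[2, x - 6], [0, 0]]).

Evaluating gives χ_A(x) = x^3 - 12x^2 + 48x - 64 = (x - 4)^3.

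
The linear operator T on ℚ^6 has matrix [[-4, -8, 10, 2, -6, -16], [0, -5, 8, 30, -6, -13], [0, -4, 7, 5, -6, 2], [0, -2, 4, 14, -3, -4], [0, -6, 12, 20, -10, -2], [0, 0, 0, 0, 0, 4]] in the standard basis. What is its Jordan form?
J = [[-4, 0, 0, 0, 0, 0], [0, -1, 0, 0, 0, 0], [0, 0, -1, 0, 0, 0], [0, 0, 0, 4, 1, 0], [0, 0, 0, 0, 4, 0], [0, 0, 0, 0, 0, 4]]

The characteristic polynomial is det(xI - A) = (x - 4)^3(x + 1)^2(x + 4), so the eigenvalues are -4 (algebraic multiplicity 1), -1 (algebraic multiplicity 2), 4 (algebraic multiplicity 3).

For λ = -4: algebraic multiplicity 1 gives one 1×1 block.

For λ = -1: rank(A + I) = 4. The eigenspace has dimension 6 - 4 = 2, so there are 2 Jordan blocks; the rank sequence gives block sizes [1, 1].

For λ = 4: rank(A - 4I) = 4, rank((A - 4I)^2) = 3. The eigenspace has dimension 6 - 4 = 2, so there are 2 Jordan blocks; the rank sequence gives block sizes [2, 1].

Assembling the blocks gives the Jordan form J above.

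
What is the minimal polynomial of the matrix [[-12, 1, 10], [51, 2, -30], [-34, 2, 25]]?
The characteristic polynomial factors as (x - 5)^3. The minimal polynomial is ∏(x - λ)^{k_λ} where k_λ is the size of the largest Jordan block at λ.

For λ = 5: rank(A - 5I) = 1, and the largest Jordan block has size 2 (the smallest k with rank((A - 5I)^k) = rank((A - 5I)^(k+1))).

So m_A(x) = (x - 5)^2.

m_A(x) = (x - 5)^2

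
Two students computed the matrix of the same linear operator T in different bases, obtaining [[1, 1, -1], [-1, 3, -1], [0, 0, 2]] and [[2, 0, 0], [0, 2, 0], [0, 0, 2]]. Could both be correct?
No.

Both have characteristic polynomial (x - 2)^3, but the minimal polynomial of A is (x - 2)^2 while the minimal polynomial of B is x - 2. The minimal polynomial is a similarity invariant, so A and B are not similar.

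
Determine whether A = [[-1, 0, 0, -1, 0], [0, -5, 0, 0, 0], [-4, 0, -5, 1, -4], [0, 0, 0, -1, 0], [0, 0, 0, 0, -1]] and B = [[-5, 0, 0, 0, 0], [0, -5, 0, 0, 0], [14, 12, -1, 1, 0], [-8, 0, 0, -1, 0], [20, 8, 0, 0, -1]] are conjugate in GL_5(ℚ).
Two matrices over a field are similar if and only if they have the same invariant factors.

Both A and B have characteristic polynomial (x + 1)^3(x + 5)^2 and minimal polynomial (x + 1)^2(x + 5). Computing further, both have invariant factors (x + 1)(x + 5), (x + 1)^2(x + 5). Hence A and B are similar.

Yes.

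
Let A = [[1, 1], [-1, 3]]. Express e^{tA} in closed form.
e^{tA} = [[(1 - t)*e^{2*t}, t*e^{2*t}], [-t*e^{2*t}, (t + 1)*e^{2*t}]]

A has Jordan form J = [[2, 1], [0, 2]] with A = PJP^{-1}, so e^{tA} = P e^{tJ} P^{-1}.

For a Jordan block J_k(λ), e^{tJ_k(λ)} = e^{λt} · (I + tN + t^2 N^2/2! + ... + t^{k-1} N^{k-1}/(k-1)!) where N is the nilpotent superdiagonal part.

Assembling the blocks and conjugating back gives the entries of e^{tA} as shown above.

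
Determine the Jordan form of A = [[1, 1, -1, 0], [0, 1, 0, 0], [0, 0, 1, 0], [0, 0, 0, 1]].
J = [[1, 1, 0, 0], [0, 1, 0, 0], [0, 0, 1, 0], [0, 0, 0, 1]]

The characteristic polynomial is det(xI - A) = (x - 1)^4, so the eigenvalues are 1 (algebraic multiplicity 4).

For λ = 1: rank(A - I) = 1, rank((A - I)^2) = 0. The eigenspace has dimension 4 - 1 = 3, so there are 3 Jordan blocks; the rank sequence gives block sizes [2, 1, 1].

Assembling the blocks gives the Jordan form J above.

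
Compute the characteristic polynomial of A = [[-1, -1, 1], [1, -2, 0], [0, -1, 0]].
xI - A = [[x + 1, 1, -1], [-1, x + 2, 0], [0, 1, x]].

Expanding det(xI - A) along the first row:
det(xI - A) = + (x + 1)·det([[x + 2, 0], [1, x]]) - (1)·det([[-1, 0], [0, x]]) + (-1)·det([[-1, x + 2], [0, 1]]).

Evaluating gives χ_A(x) = x^3 + 3x^2 + 3x + 1 = (x + 1)^3.

χ_A(x) = (x + 1)^3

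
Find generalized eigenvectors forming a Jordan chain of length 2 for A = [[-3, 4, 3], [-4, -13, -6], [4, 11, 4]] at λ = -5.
We seek v_1 ∈ ker((A + 5I)^2) \ ker(A + 5I), then set v_{i+1} = (A + 5I) v_i.

One such chain is v_1 = [[1, -1, 1]]^T, v_2 = [[1, -2, 2]]^T. Check: (A + 5I) v_2 = [[0, 0, 0]]^T = 0.

v_1 = [[1, -1, 1]]^T, v_2 = [[1, -2, 2]]^T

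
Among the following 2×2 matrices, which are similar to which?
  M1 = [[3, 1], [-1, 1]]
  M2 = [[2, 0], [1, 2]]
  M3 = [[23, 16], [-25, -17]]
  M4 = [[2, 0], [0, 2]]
Characteristic polynomials: χ_{M1} = (x - 2)^2, χ_{M2} = (x - 2)^2, χ_{M3} = (x - 3)^2, χ_{M4} = (x - 2)^2.

{M1, M2}: invariant factors (x - 2)^2.

{M3}: invariant factors (x - 3)^2.

{M4}: invariant factors x - 2, x - 2.

Matrices are similar if and only if their invariant-factor lists agree; the partition into similarity classes is {M1, M2}, {M3}, {M4}.

3 classes: {M1, M2}, {M3}, {M4}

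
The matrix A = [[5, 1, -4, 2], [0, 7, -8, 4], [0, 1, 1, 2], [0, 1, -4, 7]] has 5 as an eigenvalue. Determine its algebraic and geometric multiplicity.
The characteristic polynomial is (x - 5)^4, so the factor x - 5 appears with exponent 4: the algebraic multiplicity is 4.

rank(A - 5I) = 1, so the eigenspace has dimension 4 - 1 = 3: the geometric multiplicity is 3.

Since 3 < 4, A is not diagonalizable.

algebraic multiplicity 4, geometric multiplicity 3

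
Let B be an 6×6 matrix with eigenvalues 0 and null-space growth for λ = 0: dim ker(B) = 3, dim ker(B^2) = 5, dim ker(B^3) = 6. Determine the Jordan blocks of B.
Jordan blocks: (0, 3), (0, 2), (0, 1)

λ = 0: successive nullity increments [3, 2, 1] count blocks of size ≥ k; block sizes are [3, 2, 1].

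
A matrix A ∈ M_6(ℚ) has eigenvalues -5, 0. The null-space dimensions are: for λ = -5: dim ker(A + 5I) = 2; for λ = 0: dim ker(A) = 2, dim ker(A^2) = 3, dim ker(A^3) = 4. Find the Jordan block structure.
Jordan blocks: (-5, 1), (-5, 1), (0, 3), (0, 1)

λ = -5: successive nullity increments [2] count blocks of size ≥ k; block sizes are [1, 1].
λ = 0: successive nullity increments [2, 1, 1] count blocks of size ≥ k; block sizes are [3, 1].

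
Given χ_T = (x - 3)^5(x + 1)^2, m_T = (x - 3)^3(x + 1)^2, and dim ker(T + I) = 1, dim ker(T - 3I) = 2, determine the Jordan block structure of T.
λ = -1: algebraic multiplicity 2 (exponent in χ_T), largest block size 2 (exponent in m_T), 1 block (geometric multiplicity). This forces block sizes [2].
λ = 3: algebraic multiplicity 5 (exponent in χ_T), largest block size 3 (exponent in m_T), 2 blocks (geometric multiplicity). These force block sizes [3, 2].

Jordan blocks: (-1, 2), (3, 3), (3, 2)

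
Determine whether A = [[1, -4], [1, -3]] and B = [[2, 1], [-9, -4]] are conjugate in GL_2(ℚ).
Yes.

Two matrices over a field are similar if and only if they have the same invariant factors.

Both A and B have characteristic polynomial (x + 1)^2 and minimal polynomial (x + 1)^2. Computing further, both have invariant factors (x + 1)^2. Hence A and B are similar.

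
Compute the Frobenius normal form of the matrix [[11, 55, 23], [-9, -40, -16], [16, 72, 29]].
R = [[0, 0, 3], [1, 0, 2], [0, 1, 0]]

The invariant factors of A (the non-unit diagonal entries of the Smith normal form of xI - A over ℚ[x]) are x^3 - 2x - 3, each dividing the next. The characteristic polynomial is their product, x^3 - 2x - 3.

The rational canonical form is the block-diagonal matrix of companion matrices C(f_i):
R = [[0, 0, 3], [1, 0, 2], [0, 1, 0]].

Note the characteristic polynomial does not split into linear factors over ℚ, so A has no Jordan form over ℚ; the rational canonical form exists over any field.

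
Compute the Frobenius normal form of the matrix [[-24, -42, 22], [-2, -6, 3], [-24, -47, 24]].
R = [[0, 0, -20], [1, 0, -9], [0, 1, -6]]

The invariant factors of A (the non-unit diagonal entries of the Smith normal form of xI - A over ℚ[x]) are (x + 5)(x^2 + x + 4), each dividing the next. The characteristic polynomial is their product, (x + 5)(x^2 + x + 4).

The rational canonical form is the block-diagonal matrix of companion matrices C(f_i):
R = [[0, 0, -20], [1, 0, -9], [0, 1, -6]].

Note the characteristic polynomial does not split into linear factors over ℚ, so A has no Jordan form over ℚ; the rational canonical form exists over any field.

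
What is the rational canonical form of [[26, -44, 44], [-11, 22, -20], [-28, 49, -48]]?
R = [[0, 0, 4], [1, 0, 4], [0, 1, 0]]

The invariant factors of A (the non-unit diagonal entries of the Smith normal form of xI - A over ℚ[x]) are x^3 - 4x - 4, each dividing the next. The characteristic polynomial is their product, x^3 - 4x - 4.

The rational canonical form is the block-diagonal matrix of companion matrices C(f_i):
R = [[0, 0, 4], [1, 0, 4], [0, 1, 0]].

Note the characteristic polynomial does not split into linear factors over ℚ, so A has no Jordan form over ℚ; the rational canonical form exists over any field.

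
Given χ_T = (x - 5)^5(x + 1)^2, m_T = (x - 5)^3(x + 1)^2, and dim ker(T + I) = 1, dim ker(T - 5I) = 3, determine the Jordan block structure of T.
Jordan blocks: (-1, 2), (5, 3), (5, 1), (5, 1)

λ = -1: algebraic multiplicity 2 (exponent in χ_T), largest block size 2 (exponent in m_T), 1 block (geometric multiplicity). This forces block sizes [2].
λ = 5: algebraic multiplicity 5 (exponent in χ_T), largest block size 3 (exponent in m_T), 3 blocks (geometric multiplicity). These force block sizes [3, 1, 1].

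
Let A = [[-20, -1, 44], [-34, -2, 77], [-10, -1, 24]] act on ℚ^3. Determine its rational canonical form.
R = [[0, 0, -10], [1, 0, 5], [0, 1, 2]]

The invariant factors of A (the non-unit diagonal entries of the Smith normal form of xI - A over ℚ[x]) are (x - 2)(x^2 - 5), each dividing the next. The characteristic polynomial is their product, (x - 2)(x^2 - 5).

The rational canonical form is the block-diagonal matrix of companion matrices C(f_i):
R = [[0, 0, -10], [1, 0, 5], [0, 1, 2]].

Note the characteristic polynomial does not split into linear factors over ℚ, so A has no Jordan form over ℚ; the rational canonical form exists over any field.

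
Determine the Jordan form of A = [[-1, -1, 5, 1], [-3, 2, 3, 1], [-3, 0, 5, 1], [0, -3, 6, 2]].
J = [[2, 1, 0, 0], [0, 2, 1, 0], [0, 0, 2, 0], [0, 0, 0, 2]]

The characteristic polynomial is det(xI - A) = (x - 2)^4, so the eigenvalues are 2 (algebraic multiplicity 4).

For λ = 2: rank(A - 2I) = 2, rank((A - 2I)^2) = 1, rank((A - 2I)^3) = 0. The eigenspace has dimension 4 - 2 = 2, so there are 2 Jordan blocks; the rank sequence gives block sizes [3, 1].

Assembling the blocks gives the Jordan form J above.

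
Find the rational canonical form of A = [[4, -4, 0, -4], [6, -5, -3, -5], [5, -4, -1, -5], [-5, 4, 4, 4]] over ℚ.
R = [[0, 0, 0, -4], [1, 0, 0, 4], [0, 1, 0, -5], [0, 0, 1, 2]]

The invariant factors of A (the non-unit diagonal entries of the Smith normal form of xI - A over ℚ[x]) are (x^2 - x + 2)^2, each dividing the next. The characteristic polynomial is their product, (x^2 - x + 2)^2.

The rational canonical form is the block-diagonal matrix of companion matrices C(f_i):
R = [[0, 0, 0, -4], [1, 0, 0, 4], [0, 1, 0, -5], [0, 0, 1, 2]].

Note the characteristic polynomial does not split into linear factors over ℚ, so A has no Jordan form over ℚ; the rational canonical form exists over any field.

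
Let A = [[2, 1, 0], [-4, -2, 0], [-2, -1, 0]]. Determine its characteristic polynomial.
χ_A(x) = x^3

xI - A = [[x - 2, -1, 0], [4, x + 2, 0], [2, 1, x]].

Expanding det(xI - A) along the first row:
det(xI - A) = + (x - 2)·det([[x + 2, 0], [1, x]]) - (-1)·det([[4, 0], [2, x]]) + (0)·det([[4, x + 2], [2, 1]]).

Evaluating gives χ_A(x) = x^3.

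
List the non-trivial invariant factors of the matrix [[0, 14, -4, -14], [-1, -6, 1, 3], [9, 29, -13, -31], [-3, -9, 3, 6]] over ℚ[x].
The Jordan structure of A has elementary divisors (x + 4), (x + 3)^3. Arranging the block sizes at each eigenvalue in decreasing order and taking row products gives the invariant factors.

Invariant factors (smallest first, each dividing the next): (x + 3)^3(x + 4).

Check: the last factor (x + 3)^3(x + 4) is the minimal polynomial, and the product (x + 3)^3(x + 4) is the characteristic polynomial.

(x + 3)^3(x + 4)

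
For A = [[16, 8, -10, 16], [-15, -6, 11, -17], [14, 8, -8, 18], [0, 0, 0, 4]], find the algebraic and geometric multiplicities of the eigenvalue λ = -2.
The characteristic polynomial is (x - 4)(x - 2)^2(x + 2), so the factor x + 2 appears with exponent 1: the algebraic multiplicity is 1.

rank(A + 2I) = 3, so the eigenspace has dimension 4 - 3 = 1: the geometric multiplicity is 1.

algebraic multiplicity 1, geometric multiplicity 1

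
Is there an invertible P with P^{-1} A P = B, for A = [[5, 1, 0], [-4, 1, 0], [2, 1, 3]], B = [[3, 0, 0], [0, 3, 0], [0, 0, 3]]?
No.

Both have characteristic polynomial (x - 3)^3, but the minimal polynomial of A is (x - 3)^2 while the minimal polynomial of B is x - 3. The minimal polynomial is a similarity invariant, so A and B are not similar.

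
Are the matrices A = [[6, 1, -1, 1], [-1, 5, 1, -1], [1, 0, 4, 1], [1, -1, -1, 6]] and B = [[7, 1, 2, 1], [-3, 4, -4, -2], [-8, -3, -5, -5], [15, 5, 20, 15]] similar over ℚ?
Yes.

Two matrices over a field are similar if and only if they have the same invariant factors.

Both A and B have characteristic polynomial (x - 6)(x - 5)^3 and minimal polynomial (x - 6)(x - 5)^2. Computing further, both have invariant factors x - 5, (x - 6)(x - 5)^2. Hence A and B are similar.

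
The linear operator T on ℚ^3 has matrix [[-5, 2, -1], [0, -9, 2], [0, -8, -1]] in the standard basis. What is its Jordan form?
J = [[-5, 1, 0], [0, -5, 0], [0, 0, -5]]

The characteristic polynomial is det(xI - A) = (x + 5)^3, so the eigenvalues are -5 (algebraic multiplicity 3).

For λ = -5: rank(A + 5I) = 1, rank((A + 5I)^2) = 0. The eigenspace has dimension 3 - 1 = 2, so there are 2 Jordan blocks; the rank sequence gives block sizes [2, 1].

Assembling the blocks gives the Jordan form J above.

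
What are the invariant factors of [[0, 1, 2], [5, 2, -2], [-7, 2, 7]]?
The Jordan structure of A has elementary divisors (x - 3)^3. Arranging the block sizes at each eigenvalue in decreasing order and taking row products gives the invariant factors.

Invariant factors (smallest first, each dividing the next): (x - 3)^3.

Check: the last factor (x - 3)^3 is the minimal polynomial, and the product (x - 3)^3 is the characteristic polynomial.

(x - 3)^3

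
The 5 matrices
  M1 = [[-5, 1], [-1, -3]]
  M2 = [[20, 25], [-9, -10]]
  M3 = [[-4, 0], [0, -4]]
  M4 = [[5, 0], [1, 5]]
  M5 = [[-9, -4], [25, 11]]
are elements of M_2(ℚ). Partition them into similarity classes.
Characteristic polynomials: χ_{M1} = (x + 4)^2, χ_{M2} = (x - 5)^2, χ_{M3} = (x + 4)^2, χ_{M4} = (x - 5)^2, χ_{M5} = (x - 1)^2.

{M1}: invariant factors (x + 4)^2.

{M2, M4}: invariant factors (x - 5)^2.

{M3}: invariant factors x + 4, x + 4.

{M5}: invariant factors (x - 1)^2.

Matrices are similar if and only if their invariant-factor lists agree; the partition into similarity classes is {M1}, {M2, M4}, {M3}, {M5}.

4 classes: {M1}, {M2, M4}, {M3}, {M5}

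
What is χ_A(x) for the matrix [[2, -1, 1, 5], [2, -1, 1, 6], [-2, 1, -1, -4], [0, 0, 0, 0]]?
χ_A(x) = x^4

xI - A = [[x - 2, 1, -1, -5], [-2, x + 1, -1, -6], [2, -1, x + 1, 4], [0, 0, 0, x]].

Expanding det(xI - A) along the first row:
det(xI - A) = + (x - 2)·det([[x + 1, -1, -6], [-1, x + 1, 4], [0, 0, x]]) - (1)·det([[-2, -1, -6], [2, x + 1, 4], [0, 0, x]]) + (-1)·det([[-2, x + 1, -6], [2, -1, 4], [0, 0, x]]) - (-5)·det([[-2, x + 1, -1], [2, -1, x + 1], [0, 0, 0]]).

Evaluating gives χ_A(x) = x^4.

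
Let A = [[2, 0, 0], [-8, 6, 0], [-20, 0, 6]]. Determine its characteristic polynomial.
xI - A = [[x - 2, 0, 0], [8, x - 6, 0], [20, 0, x - 6]].

Expanding det(xI - A) along the first row:
det(xI - A) = + (x - 2)·det([[x - 6, 0], [0, x - 6]]) - (0)·det([[8, 0], [20, x - 6]]) + (0)·det([[8, x - 6], [20, 0]]).

Evaluating gives χ_A(x) = x^3 - 14x^2 + 60x - 72 = (x - 6)^2(x - 2).

χ_A(x) = (x - 6)^2(x - 2)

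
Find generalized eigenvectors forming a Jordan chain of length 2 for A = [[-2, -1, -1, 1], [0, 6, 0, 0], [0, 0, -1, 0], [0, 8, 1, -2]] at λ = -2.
We seek v_1 ∈ ker((A + 2I)^2) \ ker(A + 2I), then set v_{i+1} = (A + 2I) v_i.

One such chain is v_1 = [[0, 0, 0, 1]]^T, v_2 = [[1, 0, 0, 0]]^T. Check: (A + 2I) v_2 = [[0, 0, 0, 0]]^T = 0.

v_1 = [[0, 0, 0, 1]]^T, v_2 = [[1, 0, 0, 0]]^T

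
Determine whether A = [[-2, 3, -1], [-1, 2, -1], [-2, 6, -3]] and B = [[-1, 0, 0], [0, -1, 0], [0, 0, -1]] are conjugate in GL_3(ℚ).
No.

Both have characteristic polynomial (x + 1)^3, but the minimal polynomial of A is (x + 1)^2 while the minimal polynomial of B is x + 1. The minimal polynomial is a similarity invariant, so A and B are not similar.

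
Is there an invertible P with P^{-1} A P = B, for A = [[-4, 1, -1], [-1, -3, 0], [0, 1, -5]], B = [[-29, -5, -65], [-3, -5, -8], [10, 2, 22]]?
Two matrices over a field are similar if and only if they have the same invariant factors.

Both A and B have characteristic polynomial (x + 4)^3 and minimal polynomial (x + 4)^3. Computing further, both have invariant factors (x + 4)^3. Hence A and B are similar.

Yes.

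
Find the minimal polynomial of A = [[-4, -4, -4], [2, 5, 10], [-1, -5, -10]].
The characteristic polynomial factors as (x + 2)^2(x + 5). The minimal polynomial is ∏(x - λ)^{k_λ} where k_λ is the size of the largest Jordan block at λ.

For λ = -5: rank(A + 5I) = 2, and the largest Jordan block has size 1 (the smallest k with rank((A + 5I)^k) = rank((A + 5I)^(k+1))).
For λ = -2: rank(A + 2I) = 2, and the largest Jordan block has size 2 (the smallest k with rank((A + 2I)^k) = rank((A + 2I)^(k+1))).

So m_A(x) = (x + 2)^2(x + 5).

m_A(x) = (x + 2)^2(x + 5)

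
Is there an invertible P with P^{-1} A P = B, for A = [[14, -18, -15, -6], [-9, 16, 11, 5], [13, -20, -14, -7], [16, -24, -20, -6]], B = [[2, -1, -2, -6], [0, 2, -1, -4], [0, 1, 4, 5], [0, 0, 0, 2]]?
Both have characteristic polynomial (x - 3)^2(x - 2)^2, but the minimal polynomial of A is (x - 3)^2(x - 2) while the minimal polynomial of B is (x - 3)^2(x - 2)^2. The minimal polynomial is a similarity invariant, so A and B are not similar.

No.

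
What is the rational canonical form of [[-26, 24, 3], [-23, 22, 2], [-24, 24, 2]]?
R = [[0, 0, -16], [1, 0, 4], [0, 1, -2]]

The invariant factors of A (the non-unit diagonal entries of the Smith normal form of xI - A over ℚ[x]) are (x + 4)(x^2 - 2x + 4), each dividing the next. The characteristic polynomial is their product, (x + 4)(x^2 - 2x + 4).

The rational canonical form is the block-diagonal matrix of companion matrices C(f_i):
R = [[0, 0, -16], [1, 0, 4], [0, 1, -2]].

Note the characteristic polynomial does not split into linear factors over ℚ, so A has no Jordan form over ℚ; the rational canonical form exists over any field.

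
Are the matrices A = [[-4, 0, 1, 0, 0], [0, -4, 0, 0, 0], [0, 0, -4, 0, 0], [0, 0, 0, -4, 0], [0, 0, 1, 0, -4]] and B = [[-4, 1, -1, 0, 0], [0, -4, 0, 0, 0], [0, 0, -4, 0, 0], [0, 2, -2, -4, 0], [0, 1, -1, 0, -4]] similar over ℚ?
Yes.

Two matrices over a field are similar if and only if they have the same invariant factors.

Both A and B have characteristic polynomial (x + 4)^5 and minimal polynomial (x + 4)^2. Computing further, both have invariant factors x + 4, x + 4, x + 4, (x + 4)^2. Hence A and B are similar.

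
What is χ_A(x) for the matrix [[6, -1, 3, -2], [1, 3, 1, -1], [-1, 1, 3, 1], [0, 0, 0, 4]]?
χ_A(x) = (x - 4)^4

xI - A = [[x - 6, 1, -3, 2], [-1, x - 3, -1, 1], [1, -1, x - 3, -1], [0, 0, 0, x - 4]].

Expanding det(xI - A) along the first row:
det(xI - A) = + (x - 6)·det([[x - 3, -1, 1], [-1, x - 3, -1], [0, 0, x - 4]]) - (1)·det([[-1, -1, 1], [1, x - 3, -1], [0, 0, x - 4]]) + (-3)·det([[-1, x - 3, 1], [1, -1, -1], [0, 0, x - 4]]) - (2)·det([[-1, x - 3, -1], [1, -1, x - 3], [0, 0, 0]]).

Evaluating gives χ_A(x) = x^4 - 16x^3 + 96x^2 - 256x + 256 = (x - 4)^4.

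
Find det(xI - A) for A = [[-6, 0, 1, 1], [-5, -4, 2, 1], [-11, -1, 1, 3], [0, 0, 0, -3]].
xI - A = [[x + 6, 0, -1, -1], [5, x + 4, -2, -1], [11, 1, x - 1, -3], [0, 0, 0, x + 3]].

Expanding det(xI - A) along the first row:
det(xI - A) = + (x + 6)·det([[x + 4, -2, -1], [1, x - 1, -3], [0, 0, x + 3]]) - (0)·det([[5, -2, -1], [11, x - 1, -3], [0, 0, x + 3]]) + (-1)·det([[5, x + 4, -1], [11, 1, -3], [0, 0, x + 3]]) - (-1)·det([[5, x + 4, -2], [11, 1, x - 1], [0, 0, 0]]).

Evaluating gives χ_A(x) = x^4 + 12x^3 + 54x^2 + 108x + 81 = (x + 3)^4.

χ_A(x) = (x + 3)^4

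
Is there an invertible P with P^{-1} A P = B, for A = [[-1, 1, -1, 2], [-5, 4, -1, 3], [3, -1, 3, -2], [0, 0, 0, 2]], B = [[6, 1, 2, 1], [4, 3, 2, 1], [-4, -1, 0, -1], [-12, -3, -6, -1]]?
Both have characteristic polynomial (x - 2)^4, but the minimal polynomial of A is (x - 2)^3 while the minimal polynomial of B is (x - 2)^2. The minimal polynomial is a similarity invariant, so A and B are not similar.

No.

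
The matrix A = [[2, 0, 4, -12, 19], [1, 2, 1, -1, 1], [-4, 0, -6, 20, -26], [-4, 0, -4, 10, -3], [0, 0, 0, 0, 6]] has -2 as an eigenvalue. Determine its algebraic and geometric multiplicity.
algebraic multiplicity 1, geometric multiplicity 1

The characteristic polynomial is (x - 6)^2(x - 2)^2(x + 2), so the factor x + 2 appears with exponent 1: the algebraic multiplicity is 1.

rank(A + 2I) = 4, so the eigenspace has dimension 5 - 4 = 1: the geometric multiplicity is 1.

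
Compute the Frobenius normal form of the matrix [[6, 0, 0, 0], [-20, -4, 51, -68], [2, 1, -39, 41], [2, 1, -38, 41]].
R = [[6, 0, 0, 0], [0, 0, 0, 96], [0, 1, 0, 32], [0, 0, 1, -2]]

The invariant factors of A (the non-unit diagonal entries of the Smith normal form of xI - A over ℚ[x]) are x - 6, (x - 6)(x + 4)^2, each dividing the next. The characteristic polynomial is their product, (x - 6)^2(x + 4)^2.

The rational canonical form is the block-diagonal matrix of companion matrices C(f_i):
R = [[6, 0, 0, 0], [0, 0, 0, 96], [0, 1, 0, 32], [0, 0, 1, -2]].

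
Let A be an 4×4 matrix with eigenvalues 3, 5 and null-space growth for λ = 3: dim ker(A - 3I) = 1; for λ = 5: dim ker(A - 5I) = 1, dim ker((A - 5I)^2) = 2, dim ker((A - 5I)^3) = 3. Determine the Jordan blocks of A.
Jordan blocks: (3, 1), (5, 3)

λ = 3: successive nullity increments [1] count blocks of size ≥ k; block sizes are [1].
λ = 5: successive nullity increments [1, 1, 1] count blocks of size ≥ k; block sizes are [3].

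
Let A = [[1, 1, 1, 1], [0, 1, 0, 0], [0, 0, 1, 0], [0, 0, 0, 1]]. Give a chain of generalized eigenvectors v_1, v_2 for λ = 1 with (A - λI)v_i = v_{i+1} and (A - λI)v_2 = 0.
v_1 = [[0, 2, -1, 0]]^T, v_2 = [[1, 0, 0, 0]]^T

We seek v_1 ∈ ker((A - I)^2) \ ker(A - I), then set v_{i+1} = (A - I) v_i.

One such chain is v_1 = [[0, 2, -1, 0]]^T, v_2 = [[1, 0, 0, 0]]^T. Check: (A - I) v_2 = [[0, 0, 0, 0]]^T = 0.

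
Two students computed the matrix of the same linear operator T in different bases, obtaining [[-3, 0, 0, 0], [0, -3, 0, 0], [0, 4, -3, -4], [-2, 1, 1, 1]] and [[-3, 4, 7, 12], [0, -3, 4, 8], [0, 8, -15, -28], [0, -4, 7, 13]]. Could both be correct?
Two matrices over a field are similar if and only if they have the same invariant factors.

Both A and B have characteristic polynomial (x + 1)^2(x + 3)^2 and minimal polynomial (x + 1)^2(x + 3). Computing further, both have invariant factors x + 3, (x + 1)^2(x + 3). Hence A and B are similar.

Yes.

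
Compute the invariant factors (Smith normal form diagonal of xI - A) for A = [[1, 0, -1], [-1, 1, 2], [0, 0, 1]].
The Jordan structure of A has elementary divisors (x - 1)^3. Arranging the block sizes at each eigenvalue in decreasing order and taking row products gives the invariant factors.

Invariant factors (smallest first, each dividing the next): (x - 1)^3.

Check: the last factor (x - 1)^3 is the minimal polynomial, and the product (x - 1)^3 is the characteristic polynomial.

(x - 1)^3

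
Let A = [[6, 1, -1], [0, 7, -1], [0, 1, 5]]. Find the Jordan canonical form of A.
The characteristic polynomial is det(xI - A) = (x - 6)^3, so the eigenvalues are 6 (algebraic multiplicity 3).

For λ = 6: rank(A - 6I) = 1, rank((A - 6I)^2) = 0. The eigenspace has dimension 3 - 1 = 2, so there are 2 Jordan blocks; the rank sequence gives block sizes [2, 1].

Assembling the blocks gives the Jordan form J above.

J = [[6, 1, 0], [0, 6, 0], [0, 0, 6]]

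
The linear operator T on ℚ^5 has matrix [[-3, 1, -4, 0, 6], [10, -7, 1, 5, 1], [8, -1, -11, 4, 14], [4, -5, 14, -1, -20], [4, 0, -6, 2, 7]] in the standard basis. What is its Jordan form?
The characteristic polynomial is det(xI - A) = (x + 3)^5, so the eigenvalues are -3 (algebraic multiplicity 5).

For λ = -3: rank(A + 3I) = 2, rank((A + 3I)^2) = 1, rank((A + 3I)^3) = 0. The eigenspace has dimension 5 - 2 = 3, so there are 3 Jordan blocks; the rank sequence gives block sizes [3, 1, 1].

Assembling the blocks gives the Jordan form J above.

J = [[-3, 1, 0, 0, 0], [0, -3, 1, 0, 0], [0, 0, -3, 0, 0], [0, 0, 0, -3, 0], [0, 0, 0, 0, -3]]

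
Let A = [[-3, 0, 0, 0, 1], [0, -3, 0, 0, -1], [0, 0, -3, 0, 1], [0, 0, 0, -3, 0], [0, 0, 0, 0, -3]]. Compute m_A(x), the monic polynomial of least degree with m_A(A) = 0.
m_A(x) = (x + 3)^2

The characteristic polynomial factors as (x + 3)^5. The minimal polynomial is ∏(x - λ)^{k_λ} where k_λ is the size of the largest Jordan block at λ.

For λ = -3: rank(A + 3I) = 1, and the largest Jordan block has size 2 (the smallest k with rank((A + 3I)^k) = rank((A + 3I)^(k+1))).

So m_A(x) = (x + 3)^2.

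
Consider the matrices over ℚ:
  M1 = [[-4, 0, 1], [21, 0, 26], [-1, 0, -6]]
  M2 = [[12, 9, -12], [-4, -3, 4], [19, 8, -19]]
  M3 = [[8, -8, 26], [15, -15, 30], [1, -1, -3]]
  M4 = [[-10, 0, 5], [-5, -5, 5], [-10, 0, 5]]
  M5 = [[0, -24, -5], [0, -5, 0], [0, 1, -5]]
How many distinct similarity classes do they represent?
Characteristic polynomials: χ_{M1} = x(x + 5)^2, χ_{M2} = x(x + 5)^2, χ_{M3} = x(x + 5)^2, χ_{M4} = x(x + 5)^2, χ_{M5} = x(x + 5)^2.

{M1, M2, M3, M5}: invariant factors x(x + 5)^2.

{M4}: invariant factors x + 5, x(x + 5).

Matrices are similar if and only if their invariant-factor lists agree; the partition into similarity classes is {M1, M2, M3, M5}, {M4}.

2 classes: {M1, M2, M3, M5}, {M4}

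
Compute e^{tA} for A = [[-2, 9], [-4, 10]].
e^{tA} = [[(1 - 6*t)*e^{4*t}, 9*t*e^{4*t}], [-4*t*e^{4*t}, (6*t + 1)*e^{4*t}]]

A has Jordan form J = [[4, 1], [0, 4]] with A = PJP^{-1}, so e^{tA} = P e^{tJ} P^{-1}.

For a Jordan block J_k(λ), e^{tJ_k(λ)} = e^{λt} · (I + tN + t^2 N^2/2! + ... + t^{k-1} N^{k-1}/(k-1)!) where N is the nilpotent superdiagonal part.

Assembling the blocks and conjugating back gives the entries of e^{tA} as shown above.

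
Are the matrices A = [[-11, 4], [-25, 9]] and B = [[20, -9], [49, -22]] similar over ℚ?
Two matrices over a field are similar if and only if they have the same invariant factors.

Both A and B have characteristic polynomial (x + 1)^2 and minimal polynomial (x + 1)^2. Computing further, both have invariant factors (x + 1)^2. Hence A and B are similar.

Yes.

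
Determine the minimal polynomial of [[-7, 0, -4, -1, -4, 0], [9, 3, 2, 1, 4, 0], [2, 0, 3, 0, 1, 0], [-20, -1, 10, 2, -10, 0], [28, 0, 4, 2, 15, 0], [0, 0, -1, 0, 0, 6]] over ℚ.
The characteristic polynomial factors as (x - 6)(x - 5)^2(x - 2)^3. The minimal polynomial is ∏(x - λ)^{k_λ} where k_λ is the size of the largest Jordan block at λ.

For λ = 2: rank(A - 2I) = 5, and the largest Jordan block has size 3 (the smallest k with rank((A - 2I)^k) = rank((A - 2I)^(k+1))).
For λ = 5: rank(A - 5I) = 5, and the largest Jordan block has size 2 (the smallest k with rank((A - 5I)^k) = rank((A - 5I)^(k+1))).
For λ = 6: rank(A - 6I) = 5, and the largest Jordan block has size 1 (the smallest k with rank((A - 6I)^k) = rank((A - 6I)^(k+1))).

So m_A(x) = (x - 6)(x - 5)^2(x - 2)^3.

m_A(x) = (x - 6)(x - 5)^2(x - 2)^3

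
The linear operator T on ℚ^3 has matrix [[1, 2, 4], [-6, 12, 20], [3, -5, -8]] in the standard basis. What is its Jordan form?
J = [[1, 0, 0], [0, 2, 1], [0, 0, 2]]

The characteristic polynomial is det(xI - A) = (x - 2)^2(x - 1), so the eigenvalues are 1 (algebraic multiplicity 1), 2 (algebraic multiplicity 2).

For λ = 1: algebraic multiplicity 1 gives one 1×1 block.

For λ = 2: rank(A - 2I) = 2, rank((A - 2I)^2) = 1. The eigenspace has dimension 3 - 2 = 1, so there is 1 Jordan block; the rank sequence gives block sizes [2].

Assembling the blocks gives the Jordan form J above.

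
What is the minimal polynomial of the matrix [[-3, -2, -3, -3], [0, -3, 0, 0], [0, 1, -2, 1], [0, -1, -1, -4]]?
m_A(x) = (x + 3)^2

The characteristic polynomial factors as (x + 3)^4. The minimal polynomial is ∏(x - λ)^{k_λ} where k_λ is the size of the largest Jordan block at λ.

For λ = -3: rank(A + 3I) = 2, and the largest Jordan block has size 2 (the smallest k with rank((A + 3I)^k) = rank((A + 3I)^(k+1))).

So m_A(x) = (x + 3)^2.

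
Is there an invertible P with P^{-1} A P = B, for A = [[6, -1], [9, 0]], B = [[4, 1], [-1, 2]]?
Yes.

Two matrices over a field are similar if and only if they have the same invariant factors.

Both A and B have characteristic polynomial (x - 3)^2 and minimal polynomial (x - 3)^2. Computing further, both have invariant factors (x - 3)^2. Hence A and B are similar.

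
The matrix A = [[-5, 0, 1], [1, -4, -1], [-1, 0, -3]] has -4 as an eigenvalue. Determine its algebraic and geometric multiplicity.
algebraic multiplicity 3, geometric multiplicity 2

The characteristic polynomial is (x + 4)^3, so the factor x + 4 appears with exponent 3: the algebraic multiplicity is 3.

rank(A + 4I) = 1, so the eigenspace has dimension 3 - 1 = 2: the geometric multiplicity is 2.

Since 2 < 3, A is not diagonalizable.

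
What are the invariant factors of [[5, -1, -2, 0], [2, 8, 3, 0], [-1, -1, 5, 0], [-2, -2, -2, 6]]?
The Jordan structure of A has elementary divisors (x - 6)^3, (x - 6). Arranging the block sizes at each eigenvalue in decreasing order and taking row products gives the invariant factors.

Invariant factors (smallest first, each dividing the next): x - 6, (x - 6)^3.

Check: the last factor (x - 6)^3 is the minimal polynomial, and the product (x - 6)^4 is the characteristic polynomial.

x - 6, (x - 6)^3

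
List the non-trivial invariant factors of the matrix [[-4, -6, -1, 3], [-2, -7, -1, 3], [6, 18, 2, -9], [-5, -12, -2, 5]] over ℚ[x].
The Jordan structure of A has elementary divisors (x + 1)^3, (x + 1). Arranging the block sizes at each eigenvalue in decreasing order and taking row products gives the invariant factors.

Invariant factors (smallest first, each dividing the next): x + 1, (x + 1)^3.

Check: the last factor (x + 1)^3 is the minimal polynomial, and the product (x + 1)^4 is the characteristic polynomial.

x + 1, (x + 1)^3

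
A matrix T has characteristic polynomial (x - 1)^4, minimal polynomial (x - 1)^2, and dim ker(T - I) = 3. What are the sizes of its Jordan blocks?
λ = 1: algebraic multiplicity 4 (exponent in χ_T), largest block size 2 (exponent in m_T), 3 blocks (geometric multiplicity). These force block sizes [2, 1, 1].

Jordan blocks: (1, 2), (1, 1), (1, 1)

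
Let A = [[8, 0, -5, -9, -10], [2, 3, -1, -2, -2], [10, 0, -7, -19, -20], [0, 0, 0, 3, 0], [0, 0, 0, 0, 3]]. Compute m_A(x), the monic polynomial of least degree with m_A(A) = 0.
The characteristic polynomial factors as (x - 3)^4(x + 2). The minimal polynomial is ∏(x - λ)^{k_λ} where k_λ is the size of the largest Jordan block at λ.

For λ = -2: rank(A + 2I) = 4, and the largest Jordan block has size 1 (the smallest k with rank((A + 2I)^k) = rank((A + 2I)^(k+1))).
For λ = 3: rank(A - 3I) = 3, and the largest Jordan block has size 3 (the smallest k with rank((A - 3I)^k) = rank((A - 3I)^(k+1))).

So m_A(x) = (x - 3)^3(x + 2).

m_A(x) = (x - 3)^3(x + 2)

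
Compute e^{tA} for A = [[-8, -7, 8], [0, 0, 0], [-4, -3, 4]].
e^{tA} = [[-1 + 2*e^{-4*t}, t - 2 + 2*e^{-4*t}, 2 - 2*e^{-4*t}], [0, 1, 0], [-1 + e^{-4*t}, t - 1 + e^{-4*t}, 2 - e^{-4*t}]]

A has Jordan form J = [[-4, 0, 0], [0, 0, 1], [0, 0, 0]] with A = PJP^{-1}, so e^{tA} = P e^{tJ} P^{-1}.

For a Jordan block J_k(λ), e^{tJ_k(λ)} = e^{λt} · (I + tN + t^2 N^2/2! + ... + t^{k-1} N^{k-1}/(k-1)!) where N is the nilpotent superdiagonal part.

Assembling the blocks and conjugating back gives the entries of e^{tA} as shown above.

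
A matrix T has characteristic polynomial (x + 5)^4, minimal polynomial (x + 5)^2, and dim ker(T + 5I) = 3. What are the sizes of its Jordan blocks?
Jordan blocks: (-5, 2), (-5, 1), (-5, 1)

λ = -5: algebraic multiplicity 4 (exponent in χ_T), largest block size 2 (exponent in m_T), 3 blocks (geometric multiplicity). These force block sizes [2, 1, 1].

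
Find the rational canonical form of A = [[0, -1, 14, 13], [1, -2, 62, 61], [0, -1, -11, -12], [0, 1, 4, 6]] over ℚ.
R = [[0, 0, 0, 25], [1, 0, 0, 85], [0, 1, 0, 6], [0, 0, 1, -7]]

The invariant factors of A (the non-unit diagonal entries of the Smith normal form of xI - A over ℚ[x]) are (x + 5)^2(x^2 - 3x - 1), each dividing the next. The characteristic polynomial is their product, (x + 5)^2(x^2 - 3x - 1).

The rational canonical form is the block-diagonal matrix of companion matrices C(f_i):
R = [[0, 0, 0, 25], [1, 0, 0, 85], [0, 1, 0, 6], [0, 0, 1, -7]].

Note the characteristic polynomial does not split into linear factors over ℚ, so A has no Jordan form over ℚ; the rational canonical form exists over any field.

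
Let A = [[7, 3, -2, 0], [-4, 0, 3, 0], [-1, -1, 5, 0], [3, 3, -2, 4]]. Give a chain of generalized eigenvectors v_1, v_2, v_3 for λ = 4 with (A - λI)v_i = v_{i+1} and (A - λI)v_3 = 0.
We seek v_1 ∈ ker((A - 4I)^3) \ ker((A - 4I)^2), then set v_{i+1} = (A - 4I) v_i.

One such chain is v_1 = [[-2, 4, 3, -3]]^T, v_2 = [[0, 1, 1, 0]]^T, v_3 = [[1, -1, 0, 1]]^T. Check: (A - 4I) v_3 = [[0, 0, 0, 0]]^T = 0.

v_1 = [[-2, 4, 3, -3]]^T, v_2 = [[0, 1, 1, 0]]^T, v_3 = [[1, -1, 0, 1]]^T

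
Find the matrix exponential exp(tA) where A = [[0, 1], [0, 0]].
A has Jordan form J = [[0, 1], [0, 0]] with A = PJP^{-1}, so e^{tA} = P e^{tJ} P^{-1}.

For a Jordan block J_k(λ), e^{tJ_k(λ)} = e^{λt} · (I + tN + t^2 N^2/2! + ... + t^{k-1} N^{k-1}/(k-1)!) where N is the nilpotent superdiagonal part.

Assembling the blocks and conjugating back gives the entries of e^{tA} as shown above.

e^{tA} = [[1, t], [0, 1]]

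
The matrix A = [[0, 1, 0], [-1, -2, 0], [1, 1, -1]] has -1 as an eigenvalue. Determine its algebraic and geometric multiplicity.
algebraic multiplicity 3, geometric multiplicity 2

The characteristic polynomial is (x + 1)^3, so the factor x + 1 appears with exponent 3: the algebraic multiplicity is 3.

rank(A + I) = 1, so the eigenspace has dimension 3 - 1 = 2: the geometric multiplicity is 2.

Since 2 < 3, A is not diagonalizable.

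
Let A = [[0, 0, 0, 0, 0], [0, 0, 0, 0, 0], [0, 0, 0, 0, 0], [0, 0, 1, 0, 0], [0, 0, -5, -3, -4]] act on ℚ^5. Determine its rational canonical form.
R = [[0, 0, 0, 0, 0], [0, 0, 0, 0, 0], [0, 0, 0, 0, 0], [0, 0, 1, 0, 0], [0, 0, 0, 1, -4]]

The invariant factors of A (the non-unit diagonal entries of the Smith normal form of xI - A over ℚ[x]) are x, x, x^2(x + 4), each dividing the next. The characteristic polynomial is their product, x^4(x + 4).

The rational canonical form is the block-diagonal matrix of companion matrices C(f_i):
R = [[0, 0, 0, 0, 0], [0, 0, 0, 0, 0], [0, 0, 0, 0, 0], [0, 0, 1, 0, 0], [0, 0, 0, 1, -4]].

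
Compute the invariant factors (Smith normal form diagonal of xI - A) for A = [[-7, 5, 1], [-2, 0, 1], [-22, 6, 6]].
The Jordan structure of A has elementary divisors (x + 5), (x - 2)^2. Arranging the block sizes at each eigenvalue in decreasing order and taking row products gives the invariant factors.

Invariant factors (smallest first, each dividing the next): (x - 2)^2(x + 5).

Check: the last factor (x - 2)^2(x + 5) is the minimal polynomial, and the product (x - 2)^2(x + 5) is the characteristic polynomial.

(x - 2)^2(x + 5)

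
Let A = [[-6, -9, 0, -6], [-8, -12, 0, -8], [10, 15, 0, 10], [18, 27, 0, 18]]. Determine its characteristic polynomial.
xI - A = [[x + 6, 9, 0, 6], [8, x + 12, 0, 8], [-10, -15, x, -10], [-18, -27, 0, x - 18]].

Expanding det(xI - A) along the first row:
det(xI - A) = + (x + 6)·det([[x + 12, 0, 8], [-15, x, -10], [-27, 0, x - 18]]) - (9)·det([[8, 0, 8], [-10, x, -10], [-18, 0, x - 18]]) + (0)·det([[8, x + 12, 8], [-10, -15, -10], [-18, -27, x - 18]]) - (6)·det([[8, x + 12, 0], [-10, -15, x], [-18, -27, 0]]).

Evaluating gives χ_A(x) = x^4.

χ_A(x) = x^4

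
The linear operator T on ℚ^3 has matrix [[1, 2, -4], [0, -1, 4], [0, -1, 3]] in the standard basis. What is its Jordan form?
J = [[1, 1, 0], [0, 1, 0], [0, 0, 1]]

The characteristic polynomial is det(xI - A) = (x - 1)^3, so the eigenvalues are 1 (algebraic multiplicity 3).

For λ = 1: rank(A - I) = 1, rank((A - I)^2) = 0. The eigenspace has dimension 3 - 1 = 2, so there are 2 Jordan blocks; the rank sequence gives block sizes [2, 1].

Assembling the blocks gives the Jordan form J above.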